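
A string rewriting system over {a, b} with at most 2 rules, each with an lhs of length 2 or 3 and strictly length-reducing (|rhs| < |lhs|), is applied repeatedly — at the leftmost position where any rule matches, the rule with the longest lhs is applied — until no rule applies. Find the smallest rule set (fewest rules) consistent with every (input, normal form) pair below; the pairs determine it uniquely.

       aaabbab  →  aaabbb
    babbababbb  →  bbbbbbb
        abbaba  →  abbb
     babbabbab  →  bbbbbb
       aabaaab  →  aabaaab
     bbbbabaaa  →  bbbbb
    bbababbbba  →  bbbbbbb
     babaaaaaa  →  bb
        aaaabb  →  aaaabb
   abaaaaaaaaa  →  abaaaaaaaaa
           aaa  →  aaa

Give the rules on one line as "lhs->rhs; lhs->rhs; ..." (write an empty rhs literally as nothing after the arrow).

bab->bb; bba->bb

  | aaabbab => aaabbb
  | babbababbb => bbbababbb => bbbbabbb => bbbbbbb
  | abbaba => abbba => abbb
  | babbabbab => bbbabbab => bbbbbab => bbbbbb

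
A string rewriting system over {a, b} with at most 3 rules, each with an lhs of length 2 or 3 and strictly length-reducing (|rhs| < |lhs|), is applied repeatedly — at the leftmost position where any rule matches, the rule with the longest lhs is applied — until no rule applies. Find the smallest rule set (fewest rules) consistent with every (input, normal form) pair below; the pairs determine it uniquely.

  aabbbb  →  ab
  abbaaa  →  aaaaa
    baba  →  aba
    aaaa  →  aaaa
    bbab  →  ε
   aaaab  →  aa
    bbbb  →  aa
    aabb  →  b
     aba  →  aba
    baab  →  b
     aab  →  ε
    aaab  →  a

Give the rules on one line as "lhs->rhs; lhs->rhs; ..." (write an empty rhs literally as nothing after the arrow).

  | aabbbb => bbb => ab
  | abbaaa => aaaaa
  | baba => aba
  | aaaa

aab->; bab->ab; bb->a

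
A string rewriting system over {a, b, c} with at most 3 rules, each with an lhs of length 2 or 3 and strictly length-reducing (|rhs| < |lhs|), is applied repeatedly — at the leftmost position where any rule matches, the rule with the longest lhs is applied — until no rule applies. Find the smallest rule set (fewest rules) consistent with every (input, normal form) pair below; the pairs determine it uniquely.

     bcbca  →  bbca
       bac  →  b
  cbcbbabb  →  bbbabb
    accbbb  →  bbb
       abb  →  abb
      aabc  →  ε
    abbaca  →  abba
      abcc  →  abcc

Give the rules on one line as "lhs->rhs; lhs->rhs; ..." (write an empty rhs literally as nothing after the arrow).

aab->a; ac->; cb->b

  | bcbca => bbca
  | bac => b
  | cbcbbabb => bcbbabb => bbbabb
  | accbbb => cbbb => bbb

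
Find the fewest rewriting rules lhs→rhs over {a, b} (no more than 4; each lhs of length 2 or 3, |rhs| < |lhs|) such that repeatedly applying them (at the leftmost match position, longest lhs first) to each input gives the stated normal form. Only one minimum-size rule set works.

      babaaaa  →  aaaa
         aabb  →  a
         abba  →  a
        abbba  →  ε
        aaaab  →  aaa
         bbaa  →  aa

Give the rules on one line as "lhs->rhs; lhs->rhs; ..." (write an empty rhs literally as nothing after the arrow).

  | babaaaa => baaaa => aaaa
  | aabb => a
  | abba => a
  | abbba => ba => ε

ab->; abb->; ba->; baa->aa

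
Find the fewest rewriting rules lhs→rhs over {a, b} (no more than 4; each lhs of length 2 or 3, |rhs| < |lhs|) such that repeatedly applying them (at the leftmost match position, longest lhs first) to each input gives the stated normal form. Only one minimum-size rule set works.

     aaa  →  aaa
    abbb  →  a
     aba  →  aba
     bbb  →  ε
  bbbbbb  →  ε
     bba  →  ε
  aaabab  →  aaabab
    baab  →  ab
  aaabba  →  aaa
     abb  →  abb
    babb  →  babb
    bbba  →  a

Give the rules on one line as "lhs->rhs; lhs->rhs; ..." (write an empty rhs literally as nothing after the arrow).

baa->a; bba->; bbb->

  | aaa
  | abbb => a
  | aba
  | bbb => ε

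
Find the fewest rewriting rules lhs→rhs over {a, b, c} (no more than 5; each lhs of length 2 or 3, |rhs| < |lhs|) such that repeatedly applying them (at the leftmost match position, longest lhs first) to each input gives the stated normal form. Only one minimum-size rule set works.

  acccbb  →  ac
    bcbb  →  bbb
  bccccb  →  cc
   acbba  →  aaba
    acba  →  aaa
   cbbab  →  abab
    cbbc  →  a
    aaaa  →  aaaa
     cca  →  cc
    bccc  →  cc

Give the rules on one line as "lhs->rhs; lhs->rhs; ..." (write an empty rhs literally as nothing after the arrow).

  | acccbb => accab => accb => aca => ac
  | bcbb => bbb
  | bccccb => cccb => cca => cc
  | acbba => aaba

bc->; bcb->bb; ca->c; cb->a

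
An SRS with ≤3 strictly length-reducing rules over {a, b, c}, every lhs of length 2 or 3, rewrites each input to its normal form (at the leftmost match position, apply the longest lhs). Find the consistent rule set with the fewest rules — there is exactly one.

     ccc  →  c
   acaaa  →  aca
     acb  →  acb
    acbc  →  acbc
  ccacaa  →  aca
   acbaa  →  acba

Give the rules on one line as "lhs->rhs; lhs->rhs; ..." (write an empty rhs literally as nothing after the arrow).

  | ccc => c
  | acaaa => acaa => aca
  | acb
  | acbc

aa->a; cc->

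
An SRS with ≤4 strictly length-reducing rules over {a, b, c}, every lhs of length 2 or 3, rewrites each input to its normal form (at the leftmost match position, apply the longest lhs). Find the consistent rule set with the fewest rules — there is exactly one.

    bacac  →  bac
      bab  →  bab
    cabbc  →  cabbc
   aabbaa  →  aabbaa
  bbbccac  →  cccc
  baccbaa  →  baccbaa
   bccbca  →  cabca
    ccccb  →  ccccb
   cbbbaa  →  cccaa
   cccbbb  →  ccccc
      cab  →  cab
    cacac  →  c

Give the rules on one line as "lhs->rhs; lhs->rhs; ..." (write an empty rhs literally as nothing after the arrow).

bbb->cc; bcc->ca; cac->c

  | bacac => bac
  | bab
  | cabbc
  | aabbaa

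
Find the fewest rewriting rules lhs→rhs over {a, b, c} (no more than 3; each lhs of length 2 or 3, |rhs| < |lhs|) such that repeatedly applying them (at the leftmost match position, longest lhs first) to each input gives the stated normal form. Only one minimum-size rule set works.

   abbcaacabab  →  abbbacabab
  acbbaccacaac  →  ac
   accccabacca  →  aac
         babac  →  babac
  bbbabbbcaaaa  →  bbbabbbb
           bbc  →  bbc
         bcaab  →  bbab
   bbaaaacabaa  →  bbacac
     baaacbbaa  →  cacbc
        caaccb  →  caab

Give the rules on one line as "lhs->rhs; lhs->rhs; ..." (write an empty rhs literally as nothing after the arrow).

baa->c; bca->bb; cc->

  | abbcaacabab => abbbacabab
  | acbbaccacaac => acbbaacaac => acbccaac => acbaac => accc => ac
  | accccabacca => accabacca => aabacca => aabaa => aac
  | babac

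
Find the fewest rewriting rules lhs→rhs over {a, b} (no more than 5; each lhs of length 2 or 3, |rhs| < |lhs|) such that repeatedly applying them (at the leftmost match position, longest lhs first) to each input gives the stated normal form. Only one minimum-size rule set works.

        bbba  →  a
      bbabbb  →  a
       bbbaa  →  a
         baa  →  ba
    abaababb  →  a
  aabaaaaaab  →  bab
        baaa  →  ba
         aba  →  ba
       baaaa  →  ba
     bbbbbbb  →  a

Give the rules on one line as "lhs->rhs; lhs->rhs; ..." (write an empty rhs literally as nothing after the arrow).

  | bbba => bba => aa => a
  | bbabbb => aabbb => abbb => abb => aa => a
  | bbbaa => bbaa => aaa => aa => a
  | baa => ba

aa->a; aba->ba; bb->a; bbb->bb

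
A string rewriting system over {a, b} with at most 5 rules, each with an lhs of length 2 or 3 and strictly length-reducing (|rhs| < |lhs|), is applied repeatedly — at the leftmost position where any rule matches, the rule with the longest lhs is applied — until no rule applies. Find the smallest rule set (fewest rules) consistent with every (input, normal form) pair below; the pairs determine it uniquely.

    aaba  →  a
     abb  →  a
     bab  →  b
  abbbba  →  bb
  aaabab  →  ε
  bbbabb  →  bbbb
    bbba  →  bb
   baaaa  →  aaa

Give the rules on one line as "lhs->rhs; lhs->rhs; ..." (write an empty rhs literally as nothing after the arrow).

  | aaba => a
  | abb => ab => a
  | bab => b
  | abbbba => abbba => abba => aba => bb

aab->; ab->a; aba->bb; ba->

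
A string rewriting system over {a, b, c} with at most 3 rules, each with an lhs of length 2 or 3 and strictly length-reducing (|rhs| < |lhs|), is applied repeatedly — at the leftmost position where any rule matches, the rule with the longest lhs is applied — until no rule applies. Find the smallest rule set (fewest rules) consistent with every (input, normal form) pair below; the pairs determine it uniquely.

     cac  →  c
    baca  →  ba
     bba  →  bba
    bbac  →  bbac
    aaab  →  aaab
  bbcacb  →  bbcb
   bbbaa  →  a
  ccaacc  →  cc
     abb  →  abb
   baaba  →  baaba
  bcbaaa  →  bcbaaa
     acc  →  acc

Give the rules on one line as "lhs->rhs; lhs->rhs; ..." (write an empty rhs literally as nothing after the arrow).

  | cac => c
  | baca => ba
  | bba
  | bbac

bbb->c; ca->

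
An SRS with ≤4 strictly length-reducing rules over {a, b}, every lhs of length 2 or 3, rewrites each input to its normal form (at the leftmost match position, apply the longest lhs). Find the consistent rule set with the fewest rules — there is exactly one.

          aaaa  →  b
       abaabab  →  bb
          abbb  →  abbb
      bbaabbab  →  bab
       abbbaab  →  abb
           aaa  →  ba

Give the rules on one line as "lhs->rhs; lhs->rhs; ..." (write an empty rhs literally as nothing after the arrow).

  | aaaa => baa => b
  | abaabab => abbab => aab => bb
  | abbb
  | bbaabbab => aabbab => bbbab => bab

aa->b; baa->b; bba->a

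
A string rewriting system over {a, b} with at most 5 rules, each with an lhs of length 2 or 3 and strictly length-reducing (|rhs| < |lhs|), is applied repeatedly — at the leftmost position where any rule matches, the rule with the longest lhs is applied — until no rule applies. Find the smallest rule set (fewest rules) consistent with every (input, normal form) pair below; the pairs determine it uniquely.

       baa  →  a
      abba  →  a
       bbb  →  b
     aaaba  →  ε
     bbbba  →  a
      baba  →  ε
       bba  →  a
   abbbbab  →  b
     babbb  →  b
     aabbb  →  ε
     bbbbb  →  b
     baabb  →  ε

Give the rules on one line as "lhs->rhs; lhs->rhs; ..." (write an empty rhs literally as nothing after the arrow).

  | baa => a
  | abba => bba => a
  | bbb => b
  | aaaba => baba => ba => ε

aa->b; ab->b; ba->; bb->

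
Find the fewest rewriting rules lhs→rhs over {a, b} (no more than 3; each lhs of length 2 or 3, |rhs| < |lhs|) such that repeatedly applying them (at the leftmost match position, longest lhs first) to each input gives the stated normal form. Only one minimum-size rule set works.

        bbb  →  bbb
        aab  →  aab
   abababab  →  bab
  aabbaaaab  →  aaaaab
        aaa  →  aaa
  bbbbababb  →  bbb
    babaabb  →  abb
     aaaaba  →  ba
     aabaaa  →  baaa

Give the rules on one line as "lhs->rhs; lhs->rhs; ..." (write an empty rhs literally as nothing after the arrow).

  | bbb
  | aab
  | abababab => bababab => bbabab => bab
  | aabbaaaab => aaaaab

aba->ba; bba->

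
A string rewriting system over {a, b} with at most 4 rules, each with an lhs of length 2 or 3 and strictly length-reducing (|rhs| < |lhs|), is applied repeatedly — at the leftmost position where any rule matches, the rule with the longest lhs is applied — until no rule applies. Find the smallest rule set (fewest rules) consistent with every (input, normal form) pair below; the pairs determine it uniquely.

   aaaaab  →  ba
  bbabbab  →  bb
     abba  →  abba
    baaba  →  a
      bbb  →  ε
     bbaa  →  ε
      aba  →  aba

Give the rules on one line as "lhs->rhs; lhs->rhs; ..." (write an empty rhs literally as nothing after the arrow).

  | aaaaab => baaab => bbab => ba
  | bbabbab => babab => aab => bb
  | abba
  | baaba => bbba => a

aa->b; bab->a; bbb->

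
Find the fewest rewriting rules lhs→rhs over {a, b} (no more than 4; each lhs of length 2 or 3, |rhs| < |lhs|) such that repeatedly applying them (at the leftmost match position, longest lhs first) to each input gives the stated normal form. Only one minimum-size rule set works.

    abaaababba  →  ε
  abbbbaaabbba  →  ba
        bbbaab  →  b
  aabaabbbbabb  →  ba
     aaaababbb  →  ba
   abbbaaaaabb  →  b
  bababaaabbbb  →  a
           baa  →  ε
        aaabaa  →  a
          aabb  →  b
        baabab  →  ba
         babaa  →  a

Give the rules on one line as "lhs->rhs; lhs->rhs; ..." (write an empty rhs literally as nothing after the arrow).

aa->b; ab->a; bb->

  | abaaababba => aaaababba => baababba => bbbabba => babba => baba => baa => bb => ε
  | abbbbaaabbba => abbbaaabbba => abbaaabbba => abaaabbba => aaaabbba => baabbba => bbbbba => bbba => ba
  | bbbaab => baab => bbb => b
  | aabaabbbbabb => bbaabbbbabb => aabbbbabb => bbbbbabb => bbbabb => babb => bab => ba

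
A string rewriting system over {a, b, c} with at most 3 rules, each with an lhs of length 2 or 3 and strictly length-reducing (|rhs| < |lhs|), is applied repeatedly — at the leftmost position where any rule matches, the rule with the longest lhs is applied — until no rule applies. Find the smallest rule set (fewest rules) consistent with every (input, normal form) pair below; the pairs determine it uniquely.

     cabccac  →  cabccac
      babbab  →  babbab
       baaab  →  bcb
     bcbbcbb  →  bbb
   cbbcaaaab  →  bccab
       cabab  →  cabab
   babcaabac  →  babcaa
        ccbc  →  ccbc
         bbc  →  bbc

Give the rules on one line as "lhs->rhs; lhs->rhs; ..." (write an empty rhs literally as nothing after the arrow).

  | cabccac
  | babbab
  | baaab => bcb
  | bcbbcbb => bbcbb => bbb

aaa->c; bac->; cbb->b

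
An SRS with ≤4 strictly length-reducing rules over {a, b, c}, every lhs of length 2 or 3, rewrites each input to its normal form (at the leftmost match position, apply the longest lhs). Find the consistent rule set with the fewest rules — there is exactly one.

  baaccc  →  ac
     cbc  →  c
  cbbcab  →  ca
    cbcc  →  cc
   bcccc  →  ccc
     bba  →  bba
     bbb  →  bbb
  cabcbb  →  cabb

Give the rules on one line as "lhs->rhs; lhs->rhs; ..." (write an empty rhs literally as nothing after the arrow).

acc->b; bab->a; bc->

  | baaccc => babc => ac
  | cbc => c
  | cbbcab => cbab => ca
  | cbcc => cc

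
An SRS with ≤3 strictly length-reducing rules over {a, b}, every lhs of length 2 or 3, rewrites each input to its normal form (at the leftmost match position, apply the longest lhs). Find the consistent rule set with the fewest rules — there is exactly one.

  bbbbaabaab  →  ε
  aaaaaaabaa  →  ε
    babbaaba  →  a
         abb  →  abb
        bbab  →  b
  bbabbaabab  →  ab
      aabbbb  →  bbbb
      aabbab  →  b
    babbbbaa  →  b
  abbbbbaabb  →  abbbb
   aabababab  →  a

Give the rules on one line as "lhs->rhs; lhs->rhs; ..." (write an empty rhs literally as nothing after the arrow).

aa->; ba->; bab->

  | bbbbaabaab => bbbabaab => bbaab => bab => ε
  | aaaaaaabaa => aaaaabaa => aaabaa => abaa => aa => ε
  | babbaaba => baaba => aba => a
  | abb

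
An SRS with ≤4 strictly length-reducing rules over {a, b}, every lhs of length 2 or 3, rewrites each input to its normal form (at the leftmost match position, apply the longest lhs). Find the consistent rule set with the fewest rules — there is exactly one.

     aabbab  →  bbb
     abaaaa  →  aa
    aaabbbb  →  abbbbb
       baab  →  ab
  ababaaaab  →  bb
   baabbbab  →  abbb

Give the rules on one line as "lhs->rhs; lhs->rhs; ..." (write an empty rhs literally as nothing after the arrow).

aab->bb; aba->b; ba->

  | aabbab => bbbab => bbb
  | abaaaa => baaa => aa
  | aaabbbb => abbbbb
  | baab => ab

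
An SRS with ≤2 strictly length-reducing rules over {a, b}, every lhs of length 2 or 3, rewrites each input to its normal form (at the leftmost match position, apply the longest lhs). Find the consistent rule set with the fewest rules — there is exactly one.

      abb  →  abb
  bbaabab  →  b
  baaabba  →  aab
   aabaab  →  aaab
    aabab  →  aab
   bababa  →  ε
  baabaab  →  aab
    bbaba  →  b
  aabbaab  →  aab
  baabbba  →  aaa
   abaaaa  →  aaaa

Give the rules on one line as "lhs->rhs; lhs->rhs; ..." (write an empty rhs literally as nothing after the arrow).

  | abb
  | bbaabab => babab => bab => b
  | baaabba => aabba => aab
  | aabaab => aaab

ba->; bbb->a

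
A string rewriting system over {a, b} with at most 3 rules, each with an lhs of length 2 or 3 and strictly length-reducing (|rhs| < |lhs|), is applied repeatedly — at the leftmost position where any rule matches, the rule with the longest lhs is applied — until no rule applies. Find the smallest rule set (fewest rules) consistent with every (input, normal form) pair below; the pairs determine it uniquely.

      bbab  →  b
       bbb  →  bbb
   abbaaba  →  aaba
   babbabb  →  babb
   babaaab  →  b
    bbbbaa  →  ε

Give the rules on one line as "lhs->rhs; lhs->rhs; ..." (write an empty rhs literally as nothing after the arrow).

  | bbab => b
  | bbb
  | abbaaba => aaba
  | babbabb => babb

baa->; bba->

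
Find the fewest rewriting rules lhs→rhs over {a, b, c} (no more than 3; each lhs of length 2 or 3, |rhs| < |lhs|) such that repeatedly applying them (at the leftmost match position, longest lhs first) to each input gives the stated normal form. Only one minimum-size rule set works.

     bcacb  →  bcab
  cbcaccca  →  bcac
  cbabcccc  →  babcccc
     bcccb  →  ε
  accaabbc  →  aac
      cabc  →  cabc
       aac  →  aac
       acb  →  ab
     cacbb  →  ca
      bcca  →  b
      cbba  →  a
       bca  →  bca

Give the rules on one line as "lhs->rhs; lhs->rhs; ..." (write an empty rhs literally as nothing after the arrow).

  | bcacb => bcab
  | cbcaccca => bcaccca => bcac
  | cbabcccc => babcccc
  | bcccb => bccb => bcb => bb => ε

bb->; cb->b; cca->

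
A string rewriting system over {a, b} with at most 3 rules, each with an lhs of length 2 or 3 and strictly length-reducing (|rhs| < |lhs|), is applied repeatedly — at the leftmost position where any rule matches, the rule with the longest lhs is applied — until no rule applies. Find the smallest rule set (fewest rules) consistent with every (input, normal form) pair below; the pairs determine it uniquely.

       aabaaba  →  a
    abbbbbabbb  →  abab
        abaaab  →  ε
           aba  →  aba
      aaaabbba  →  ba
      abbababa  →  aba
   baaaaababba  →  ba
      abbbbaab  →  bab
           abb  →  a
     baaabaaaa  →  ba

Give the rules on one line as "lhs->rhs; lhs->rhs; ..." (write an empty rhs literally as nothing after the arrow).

aa->b; bb->

  | aabaaba => bbaaba => aaba => bba => a
  | abbbbbabbb => abbbabbb => ababbb => abab
  | abaaab => abbab => aab => bb => ε
  | aba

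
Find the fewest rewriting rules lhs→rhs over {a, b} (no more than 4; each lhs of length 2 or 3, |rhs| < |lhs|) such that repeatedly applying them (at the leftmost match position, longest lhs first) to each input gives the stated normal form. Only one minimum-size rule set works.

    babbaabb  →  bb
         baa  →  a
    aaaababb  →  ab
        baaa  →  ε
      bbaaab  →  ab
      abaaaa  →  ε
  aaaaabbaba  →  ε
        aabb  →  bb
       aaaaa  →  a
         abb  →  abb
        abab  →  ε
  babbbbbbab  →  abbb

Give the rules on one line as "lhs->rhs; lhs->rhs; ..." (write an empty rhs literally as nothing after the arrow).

  | babbaabb => abaabb => aabb => bb
  | baa => a
  | aaaababb => aababb => babb => ab
  | baaa => aa => ε

aa->; ba->; bab->a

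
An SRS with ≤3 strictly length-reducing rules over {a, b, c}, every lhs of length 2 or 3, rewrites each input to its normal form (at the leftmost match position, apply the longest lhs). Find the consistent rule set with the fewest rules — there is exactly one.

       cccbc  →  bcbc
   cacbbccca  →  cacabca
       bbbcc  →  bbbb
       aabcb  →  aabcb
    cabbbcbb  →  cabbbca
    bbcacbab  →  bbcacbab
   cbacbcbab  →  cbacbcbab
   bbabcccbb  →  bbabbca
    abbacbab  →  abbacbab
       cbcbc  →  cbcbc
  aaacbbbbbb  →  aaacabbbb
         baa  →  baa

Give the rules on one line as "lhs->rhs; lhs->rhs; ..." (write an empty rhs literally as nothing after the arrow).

  | cccbc => bcbc
  | cacbbccca => cacaccca => cacabca
  | bbbcc => bbbb
  | aabcb

cbb->ca; cc->b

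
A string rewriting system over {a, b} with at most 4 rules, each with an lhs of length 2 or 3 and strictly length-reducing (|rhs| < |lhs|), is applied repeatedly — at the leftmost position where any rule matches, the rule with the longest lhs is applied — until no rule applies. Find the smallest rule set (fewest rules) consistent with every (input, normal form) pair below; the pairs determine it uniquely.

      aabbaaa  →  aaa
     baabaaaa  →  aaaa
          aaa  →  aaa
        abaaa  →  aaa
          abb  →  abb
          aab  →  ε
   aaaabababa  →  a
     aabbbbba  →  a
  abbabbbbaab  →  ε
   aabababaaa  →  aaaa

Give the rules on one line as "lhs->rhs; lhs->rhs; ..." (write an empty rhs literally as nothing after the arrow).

aab->ba; ba->; bab->ba

  | aabbaaa => babaaa => baaaa => aaa
  | baabaaaa => abaaaa => aaaa
  | aaa
  | abaaa => aaa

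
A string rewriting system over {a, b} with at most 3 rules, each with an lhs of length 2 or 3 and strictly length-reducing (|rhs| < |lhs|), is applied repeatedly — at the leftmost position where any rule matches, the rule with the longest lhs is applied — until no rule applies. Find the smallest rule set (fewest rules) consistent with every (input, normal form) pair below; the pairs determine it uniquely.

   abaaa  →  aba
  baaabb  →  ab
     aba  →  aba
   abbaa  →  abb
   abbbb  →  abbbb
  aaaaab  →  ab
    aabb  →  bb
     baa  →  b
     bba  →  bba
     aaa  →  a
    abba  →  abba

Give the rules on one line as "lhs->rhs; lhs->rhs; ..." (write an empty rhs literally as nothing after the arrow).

  | abaaa => aba
  | baaabb => babb => ab
  | aba
  | abbaa => abb

aa->; bab->a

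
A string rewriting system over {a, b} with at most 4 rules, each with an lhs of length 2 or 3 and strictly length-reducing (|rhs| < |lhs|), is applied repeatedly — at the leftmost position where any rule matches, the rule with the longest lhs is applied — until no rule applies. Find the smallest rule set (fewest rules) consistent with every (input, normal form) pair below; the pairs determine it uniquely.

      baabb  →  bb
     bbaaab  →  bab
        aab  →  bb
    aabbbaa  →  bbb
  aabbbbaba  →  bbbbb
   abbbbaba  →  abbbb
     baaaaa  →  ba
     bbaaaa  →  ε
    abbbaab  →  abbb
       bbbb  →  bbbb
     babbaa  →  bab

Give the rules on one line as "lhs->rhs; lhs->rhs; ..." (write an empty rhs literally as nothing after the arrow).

  | baabb => bb
  | bbaaab => bab
  | aab => bb
  | aabbbaa => bbbbaa => bbb

aa->b; aba->; baa->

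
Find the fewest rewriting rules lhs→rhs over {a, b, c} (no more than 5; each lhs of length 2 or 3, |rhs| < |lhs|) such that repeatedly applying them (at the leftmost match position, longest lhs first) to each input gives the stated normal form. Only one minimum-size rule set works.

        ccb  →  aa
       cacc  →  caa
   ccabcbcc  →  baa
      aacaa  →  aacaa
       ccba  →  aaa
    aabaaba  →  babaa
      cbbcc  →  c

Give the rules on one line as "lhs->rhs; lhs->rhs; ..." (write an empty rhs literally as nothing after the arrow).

  | ccb => aa
  | cacc => caa
  | ccabcbcc => aabcbcc => bacbcc => bacc => baa
  | aacaa

aab->ba; bc->; cc->a; ccb->aa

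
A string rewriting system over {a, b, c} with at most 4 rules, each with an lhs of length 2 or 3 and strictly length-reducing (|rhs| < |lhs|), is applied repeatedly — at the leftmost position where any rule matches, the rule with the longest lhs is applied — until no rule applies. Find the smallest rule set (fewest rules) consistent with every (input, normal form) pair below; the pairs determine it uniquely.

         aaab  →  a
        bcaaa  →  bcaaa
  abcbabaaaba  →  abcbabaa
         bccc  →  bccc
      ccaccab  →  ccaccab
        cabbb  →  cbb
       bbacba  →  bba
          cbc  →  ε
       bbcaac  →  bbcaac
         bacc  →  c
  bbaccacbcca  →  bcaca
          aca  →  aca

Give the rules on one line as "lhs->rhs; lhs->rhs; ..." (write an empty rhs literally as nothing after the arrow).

aab->; abb->b; bac->; cbc->

  | aaab => a
  | bcaaa
  | abcbabaaaba => abcbabaa
  | bccc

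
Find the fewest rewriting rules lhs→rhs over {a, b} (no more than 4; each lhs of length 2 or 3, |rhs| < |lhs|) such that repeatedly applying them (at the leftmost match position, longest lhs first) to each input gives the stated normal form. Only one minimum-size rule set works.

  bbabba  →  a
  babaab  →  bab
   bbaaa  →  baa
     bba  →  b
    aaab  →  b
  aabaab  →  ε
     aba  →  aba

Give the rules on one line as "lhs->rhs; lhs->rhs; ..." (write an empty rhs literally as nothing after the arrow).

aaa->; aab->; bba->b; bbb->

  | bbabba => bbba => a
  | babaab => bab
  | bbaaa => baa
  | bba => b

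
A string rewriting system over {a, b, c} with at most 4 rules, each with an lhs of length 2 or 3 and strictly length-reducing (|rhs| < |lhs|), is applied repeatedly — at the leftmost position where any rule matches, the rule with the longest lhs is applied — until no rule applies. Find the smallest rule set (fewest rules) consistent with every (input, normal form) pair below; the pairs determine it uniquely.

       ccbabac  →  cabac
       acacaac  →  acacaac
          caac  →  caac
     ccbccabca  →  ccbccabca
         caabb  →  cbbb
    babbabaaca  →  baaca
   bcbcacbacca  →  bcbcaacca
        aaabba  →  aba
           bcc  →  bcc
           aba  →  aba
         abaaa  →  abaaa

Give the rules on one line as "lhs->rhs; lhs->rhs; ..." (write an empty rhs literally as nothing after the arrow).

aab->bb; bba->a; cba->a

  | ccbabac => cabac
  | acacaac
  | caac
  | ccbccabca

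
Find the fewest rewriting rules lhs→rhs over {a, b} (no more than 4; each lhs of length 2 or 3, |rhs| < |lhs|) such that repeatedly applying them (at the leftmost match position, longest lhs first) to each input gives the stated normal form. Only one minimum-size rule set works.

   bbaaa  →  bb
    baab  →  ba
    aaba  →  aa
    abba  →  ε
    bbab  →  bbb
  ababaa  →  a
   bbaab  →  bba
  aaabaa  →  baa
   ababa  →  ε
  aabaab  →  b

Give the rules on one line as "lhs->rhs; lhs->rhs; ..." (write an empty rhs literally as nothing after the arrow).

aaa->; aab->a; abb->aa; bab->bb

  | bbaaa => bb
  | baab => ba
  | aaba => aa
  | abba => aaa => ε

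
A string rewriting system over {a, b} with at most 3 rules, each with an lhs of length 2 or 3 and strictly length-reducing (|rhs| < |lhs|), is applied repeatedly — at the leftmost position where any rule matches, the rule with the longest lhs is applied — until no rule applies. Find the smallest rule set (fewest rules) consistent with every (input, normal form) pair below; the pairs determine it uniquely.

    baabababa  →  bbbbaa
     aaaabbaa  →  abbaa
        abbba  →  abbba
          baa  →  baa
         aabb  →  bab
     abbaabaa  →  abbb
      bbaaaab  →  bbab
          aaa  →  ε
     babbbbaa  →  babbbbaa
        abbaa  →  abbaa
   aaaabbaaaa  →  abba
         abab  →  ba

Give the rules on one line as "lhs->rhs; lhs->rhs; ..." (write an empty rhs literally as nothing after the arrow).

  | baabababa => bbaababa => bbbaaba => bbbbaa
  | aaaabbaa => abbaa
  | abbba
  | baa

aaa->; aab->ba; aba->aa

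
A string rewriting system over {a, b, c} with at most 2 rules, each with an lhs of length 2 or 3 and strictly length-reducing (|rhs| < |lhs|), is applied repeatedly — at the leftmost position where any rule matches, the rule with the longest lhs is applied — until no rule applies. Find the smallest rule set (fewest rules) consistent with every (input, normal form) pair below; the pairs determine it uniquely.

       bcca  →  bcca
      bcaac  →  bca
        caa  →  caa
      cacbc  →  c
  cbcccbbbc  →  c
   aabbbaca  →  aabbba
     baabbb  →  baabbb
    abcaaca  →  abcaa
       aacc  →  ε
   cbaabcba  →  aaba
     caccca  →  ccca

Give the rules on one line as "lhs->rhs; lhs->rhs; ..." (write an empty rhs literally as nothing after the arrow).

  | bcca
  | bcaac => bca
  | caa
  | cacbc => cbc => c

ac->; cb->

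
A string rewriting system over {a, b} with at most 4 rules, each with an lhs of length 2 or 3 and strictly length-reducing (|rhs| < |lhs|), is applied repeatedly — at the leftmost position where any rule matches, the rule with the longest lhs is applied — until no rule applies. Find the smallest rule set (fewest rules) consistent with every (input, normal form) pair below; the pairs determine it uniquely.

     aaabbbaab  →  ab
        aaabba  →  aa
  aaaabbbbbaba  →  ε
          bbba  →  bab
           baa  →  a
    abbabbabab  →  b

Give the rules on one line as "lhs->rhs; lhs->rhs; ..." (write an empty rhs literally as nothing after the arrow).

aab->a; aba->; baa->a; bba->ab

  | aaabbbaab => aabbaab => abaab => ab
  | aaabba => aaba => aa
  | aaaabbbbbaba => aaabbbbaba => aabbbaba => abbaba => aabba => aba => ε
  | bbba => bab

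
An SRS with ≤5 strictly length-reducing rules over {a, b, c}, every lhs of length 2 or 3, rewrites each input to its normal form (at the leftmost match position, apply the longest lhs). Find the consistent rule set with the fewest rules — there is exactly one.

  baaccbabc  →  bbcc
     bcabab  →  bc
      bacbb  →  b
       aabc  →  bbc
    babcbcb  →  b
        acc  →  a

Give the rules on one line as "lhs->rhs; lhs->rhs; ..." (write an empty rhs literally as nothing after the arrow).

aa->b; ab->; acc->a; cb->

  | baaccbabc => bbccbabc => bbcabc => bbcc
  | bcabab => bcab => bc
  | bacbb => bab => b
  | aabc => bbc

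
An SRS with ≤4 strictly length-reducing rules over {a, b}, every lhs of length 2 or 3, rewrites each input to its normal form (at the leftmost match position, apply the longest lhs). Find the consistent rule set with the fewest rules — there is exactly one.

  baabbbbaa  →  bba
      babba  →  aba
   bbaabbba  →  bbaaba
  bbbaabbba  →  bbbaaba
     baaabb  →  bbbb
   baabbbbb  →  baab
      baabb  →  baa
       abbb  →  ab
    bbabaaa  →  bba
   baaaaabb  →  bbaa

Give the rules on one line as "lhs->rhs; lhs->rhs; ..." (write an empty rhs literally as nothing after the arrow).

  | baabbbbaa => baabbaa => baaaa => bba
  | babba => aba
  | bbaabbba => bbaaba
  | bbbaabbba => bbbaaba

aaa->b; abb->a; bab->a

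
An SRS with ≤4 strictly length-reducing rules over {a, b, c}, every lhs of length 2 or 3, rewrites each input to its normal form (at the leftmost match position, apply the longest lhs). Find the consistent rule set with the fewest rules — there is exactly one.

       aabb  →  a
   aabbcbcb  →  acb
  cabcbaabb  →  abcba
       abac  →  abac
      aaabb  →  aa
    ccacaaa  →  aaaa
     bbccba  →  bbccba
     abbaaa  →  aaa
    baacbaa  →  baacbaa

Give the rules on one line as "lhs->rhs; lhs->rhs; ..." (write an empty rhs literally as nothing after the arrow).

  | aabb => a
  | aabbcbcb => acbcb => acb
  | cabcbaabb => abcbaabb => abcba
  | abac

abb->; ca->a; cbc->c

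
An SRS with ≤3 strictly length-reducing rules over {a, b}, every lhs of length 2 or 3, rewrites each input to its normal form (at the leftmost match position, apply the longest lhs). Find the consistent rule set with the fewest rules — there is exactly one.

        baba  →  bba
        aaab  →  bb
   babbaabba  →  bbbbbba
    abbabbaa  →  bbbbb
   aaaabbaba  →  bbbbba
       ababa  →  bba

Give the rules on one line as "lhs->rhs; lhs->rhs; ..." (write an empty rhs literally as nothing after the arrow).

aa->b; ab->b

  | baba => bba
  | aaab => bab => bb
  | babbaabba => bbbaabba => bbbbbba
  | abbabbaa => bbabbaa => bbbbaa => bbbbb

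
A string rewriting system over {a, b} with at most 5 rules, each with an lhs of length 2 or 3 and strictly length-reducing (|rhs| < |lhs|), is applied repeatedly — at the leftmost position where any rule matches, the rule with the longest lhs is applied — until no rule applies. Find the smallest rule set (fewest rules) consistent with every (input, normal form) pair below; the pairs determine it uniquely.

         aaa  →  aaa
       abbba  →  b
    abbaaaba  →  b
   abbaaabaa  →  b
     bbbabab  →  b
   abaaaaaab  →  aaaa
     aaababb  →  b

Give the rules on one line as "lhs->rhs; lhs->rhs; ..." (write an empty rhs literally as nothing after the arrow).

  | aaa
  | abbba => bba => ba => b
  | abbaaaba => baaaba => baaba => baba => bba => ba => b
  | abbaaabaa => baaabaa => baabaa => babaa => bbaa => baa => ba => b

aab->; ab->; ba->b; bb->b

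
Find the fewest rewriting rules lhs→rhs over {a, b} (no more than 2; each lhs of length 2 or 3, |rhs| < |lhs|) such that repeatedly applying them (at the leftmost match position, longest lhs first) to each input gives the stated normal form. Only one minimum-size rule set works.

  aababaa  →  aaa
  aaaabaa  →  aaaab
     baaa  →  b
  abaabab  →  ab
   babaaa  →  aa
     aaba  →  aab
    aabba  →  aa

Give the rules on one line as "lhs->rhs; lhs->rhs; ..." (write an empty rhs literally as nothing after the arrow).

  | aababaa => aabbaa => aaa
  | aaaabaa => aaaaba => aaaab
  | baaa => baa => ba => b
  | abaabab => ababab => abbab => ab

ba->b; bba->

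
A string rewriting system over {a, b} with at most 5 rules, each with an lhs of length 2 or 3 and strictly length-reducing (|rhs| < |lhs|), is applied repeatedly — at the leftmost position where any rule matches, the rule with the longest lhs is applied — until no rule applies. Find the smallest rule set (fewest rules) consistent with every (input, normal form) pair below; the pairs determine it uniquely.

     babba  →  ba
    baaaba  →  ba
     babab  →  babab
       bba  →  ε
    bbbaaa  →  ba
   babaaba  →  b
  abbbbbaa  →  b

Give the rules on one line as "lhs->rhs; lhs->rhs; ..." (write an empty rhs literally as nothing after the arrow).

aa->b; bb->b; bba->; bbb->

  | babba => ba
  | baaaba => bbaba => ba
  | babab
  | bba => ε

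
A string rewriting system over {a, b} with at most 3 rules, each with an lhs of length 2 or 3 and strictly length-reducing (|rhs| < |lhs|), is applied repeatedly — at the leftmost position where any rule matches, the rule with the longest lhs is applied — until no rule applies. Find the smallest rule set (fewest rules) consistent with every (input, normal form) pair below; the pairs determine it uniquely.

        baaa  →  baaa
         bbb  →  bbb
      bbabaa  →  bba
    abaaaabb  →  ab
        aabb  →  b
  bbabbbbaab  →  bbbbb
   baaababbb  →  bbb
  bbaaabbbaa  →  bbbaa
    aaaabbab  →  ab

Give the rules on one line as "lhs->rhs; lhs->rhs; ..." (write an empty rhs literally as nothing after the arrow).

aab->; aba->; abb->b

  | baaa
  | bbb
  | bbabaa => bba
  | abaaaabb => aaabb => ab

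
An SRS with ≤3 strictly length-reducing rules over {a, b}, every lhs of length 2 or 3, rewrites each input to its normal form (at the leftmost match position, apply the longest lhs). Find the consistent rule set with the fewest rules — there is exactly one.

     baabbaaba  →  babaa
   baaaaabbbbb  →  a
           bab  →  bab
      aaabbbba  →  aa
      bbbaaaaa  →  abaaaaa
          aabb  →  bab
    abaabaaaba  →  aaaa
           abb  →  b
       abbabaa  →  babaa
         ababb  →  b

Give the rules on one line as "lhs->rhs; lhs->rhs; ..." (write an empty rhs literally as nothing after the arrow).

  | baabbaaba => bbabaaba => aabaaba => baaaba => babaa
  | baaaaabbbbb => baaababbbb => babaabbbb => babbabbb => bbabbb => aabbb => babb => bb => a
  | bab
  | aaabbbba => ababbba => abbba => bba => aa

aab->ba; abb->b; bb->a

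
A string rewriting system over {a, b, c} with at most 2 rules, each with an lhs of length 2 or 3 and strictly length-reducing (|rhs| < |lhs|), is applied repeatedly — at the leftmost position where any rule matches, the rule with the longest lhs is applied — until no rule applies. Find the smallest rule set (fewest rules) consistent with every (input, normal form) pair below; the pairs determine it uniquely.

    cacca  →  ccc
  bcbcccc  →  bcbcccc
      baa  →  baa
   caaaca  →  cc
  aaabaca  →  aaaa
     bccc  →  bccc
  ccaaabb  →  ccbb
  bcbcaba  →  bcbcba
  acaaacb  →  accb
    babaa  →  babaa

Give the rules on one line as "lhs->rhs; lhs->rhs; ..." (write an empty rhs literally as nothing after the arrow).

  | cacca => ccca => ccc
  | bcbcccc
  | baa
  | caaaca => caaca => caca => cca => cc

bac->; ca->c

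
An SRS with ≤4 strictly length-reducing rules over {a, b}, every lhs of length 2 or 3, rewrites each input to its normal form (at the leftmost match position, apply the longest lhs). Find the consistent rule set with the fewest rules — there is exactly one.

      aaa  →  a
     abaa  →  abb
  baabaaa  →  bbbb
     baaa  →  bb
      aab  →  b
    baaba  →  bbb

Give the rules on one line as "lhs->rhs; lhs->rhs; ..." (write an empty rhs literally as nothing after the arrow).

  | aaa => a
  | abaa => abb
  | baabaaa => bbbaaa => bbbba => bbbb
  | baaa => bba => bb

aa->; ba->b; baa->bb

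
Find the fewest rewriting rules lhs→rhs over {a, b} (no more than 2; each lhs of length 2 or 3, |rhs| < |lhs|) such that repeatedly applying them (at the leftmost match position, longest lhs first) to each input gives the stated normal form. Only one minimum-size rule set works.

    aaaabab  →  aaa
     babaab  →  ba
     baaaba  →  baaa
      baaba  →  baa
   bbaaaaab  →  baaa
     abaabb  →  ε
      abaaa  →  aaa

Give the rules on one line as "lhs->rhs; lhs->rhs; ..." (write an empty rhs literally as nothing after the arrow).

  | aaaabab => aaaab => aaa
  | babaab => baab => ba
  | baaaba => baaa
  | baaba => baa

ab->; bba->b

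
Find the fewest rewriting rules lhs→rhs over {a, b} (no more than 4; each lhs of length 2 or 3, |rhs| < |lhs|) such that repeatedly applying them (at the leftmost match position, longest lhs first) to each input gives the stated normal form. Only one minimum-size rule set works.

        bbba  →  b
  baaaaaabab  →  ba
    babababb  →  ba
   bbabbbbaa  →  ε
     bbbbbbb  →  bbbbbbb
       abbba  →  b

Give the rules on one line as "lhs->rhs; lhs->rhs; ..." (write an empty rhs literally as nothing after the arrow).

ab->b; bab->ba; bba->

  | bbba => b
  | baaaaaabab => baaaaabab => baaaabab => baaabab => baabab => babab => baab => bab => ba
  | babababb => baababb => bababb => baabb => babb => bab => ba
  | bbabbbbaa => bbbbaa => bba => ε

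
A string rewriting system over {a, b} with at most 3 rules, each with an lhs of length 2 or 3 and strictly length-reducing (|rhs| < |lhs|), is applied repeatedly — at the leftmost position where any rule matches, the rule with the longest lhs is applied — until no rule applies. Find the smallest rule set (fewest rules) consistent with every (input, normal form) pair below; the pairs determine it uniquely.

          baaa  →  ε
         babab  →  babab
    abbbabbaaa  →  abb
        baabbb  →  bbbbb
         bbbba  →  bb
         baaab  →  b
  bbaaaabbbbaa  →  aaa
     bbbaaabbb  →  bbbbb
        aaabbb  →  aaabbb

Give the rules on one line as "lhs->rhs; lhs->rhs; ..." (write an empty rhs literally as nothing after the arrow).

  | baaa => bba => ε
  | babab
  | abbbabbaaa => abbbaaa => abaa => abb
  | baabbb => bbbbb

baa->bb; bba->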